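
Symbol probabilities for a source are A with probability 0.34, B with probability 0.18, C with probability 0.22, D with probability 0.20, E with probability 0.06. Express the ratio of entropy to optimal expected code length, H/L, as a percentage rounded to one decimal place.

Entropy H = −Σ p log₂ p ≈ 2.1630 bits.
Huffman merges: 3/50+9/50→6/25; 1/5+11/50→21/50; 6/25+17/50→29/50; 21/50+29/50→1. L = 56/25 ≈ 2.2400.
Efficiency = H/L = 2.1630/2.2400 = 96.6%.

96.6%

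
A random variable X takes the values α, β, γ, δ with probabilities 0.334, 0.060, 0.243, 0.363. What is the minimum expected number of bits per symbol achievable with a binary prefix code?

1.94 bits/symbol

Repeatedly combine the two least-probable nodes; the expected code length is the sum of the merged weights.
merge 3/50 + 243/1000 → 303/1000
merge 303/1000 + 167/500 → 637/1000
merge 363/1000 + 637/1000 → 1
L = 303/1000 + 637/1000 + 1 = 97/50 = 1.94 bits/symbol.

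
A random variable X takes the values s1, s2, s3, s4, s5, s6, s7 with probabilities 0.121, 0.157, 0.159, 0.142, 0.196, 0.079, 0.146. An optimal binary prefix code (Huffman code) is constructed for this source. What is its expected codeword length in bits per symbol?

Repeatedly combine the two least-probable nodes; the expected code length is the sum of the merged weights.
merge 79/1000 + 121/1000 → 1/5
merge 71/500 + 73/500 → 36/125
merge 157/1000 + 159/1000 → 79/250
merge 49/250 + 1/5 → 99/250
merge 36/125 + 79/250 → 151/250
merge 99/250 + 151/250 → 1
L = 1/5 + 36/125 + 79/250 + 99/250 + 151/250 + 1 = 701/250 = 2.804 bits/symbol.

2.804 bits/symbol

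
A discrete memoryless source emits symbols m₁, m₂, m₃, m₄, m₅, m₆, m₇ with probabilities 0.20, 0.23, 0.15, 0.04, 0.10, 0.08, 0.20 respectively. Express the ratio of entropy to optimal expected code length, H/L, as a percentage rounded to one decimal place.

98.0%

Entropy H = −Σ p log₂ p ≈ 2.6364 bits.
Huffman merges: 1/25+2/25→3/25; 1/10+3/25→11/50; 3/20+1/5→7/20; 1/5+11/50→21/50; 23/100+7/20→29/50; 21/50+29/50→1. L = 269/100 ≈ 2.6900.
Efficiency = H/L = 2.6364/2.6900 = 98.0%.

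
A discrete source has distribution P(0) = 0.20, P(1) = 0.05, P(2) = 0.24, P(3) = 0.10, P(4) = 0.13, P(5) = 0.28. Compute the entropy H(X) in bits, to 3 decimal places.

2.404 bits

H = −Σ pᵢ log₂ pᵢ.
−0.20·log₂(0.20) = 0.4644
−0.05·log₂(0.05) = 0.2161
−0.24·log₂(0.24) = 0.4941
−0.10·log₂(0.10) = 0.3322
−0.13·log₂(0.13) = 0.3826
−0.28·log₂(0.28) = 0.5142
Sum ≈ 2.4037 → 2.404 bits.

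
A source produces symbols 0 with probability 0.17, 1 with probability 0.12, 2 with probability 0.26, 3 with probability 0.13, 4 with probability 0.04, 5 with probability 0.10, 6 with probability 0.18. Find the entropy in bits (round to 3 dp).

2.653 bits

H = −Σ pᵢ log₂ pᵢ.
−0.17·log₂(0.17) = 0.4346
−0.12·log₂(0.12) = 0.3671
−0.26·log₂(0.26) = 0.5053
−0.13·log₂(0.13) = 0.3826
−0.04·log₂(0.04) = 0.1858
−0.10·log₂(0.10) = 0.3322
−0.18·log₂(0.18) = 0.4453
Sum ≈ 2.6528 → 2.653 bits.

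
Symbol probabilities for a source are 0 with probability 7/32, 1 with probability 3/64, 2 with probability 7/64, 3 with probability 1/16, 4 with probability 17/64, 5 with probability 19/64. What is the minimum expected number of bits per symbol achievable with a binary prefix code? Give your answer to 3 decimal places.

2.328 bits/symbol

Repeatedly combine the two least-probable nodes; the expected code length is the sum of the merged weights.
merge 3/64 + 1/16 → 7/64
merge 7/64 + 7/64 → 7/32
merge 7/32 + 7/32 → 7/16
merge 17/64 + 19/64 → 9/16
merge 7/16 + 9/16 → 1
L = 7/64 + 7/32 + 7/16 + 9/16 + 1 = 149/64 ≈ 2.328 bits/symbol.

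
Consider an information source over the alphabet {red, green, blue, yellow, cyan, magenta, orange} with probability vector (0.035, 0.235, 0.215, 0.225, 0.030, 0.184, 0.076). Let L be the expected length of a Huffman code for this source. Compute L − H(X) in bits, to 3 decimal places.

Entropy H = −Σ p log₂ p ≈ 2.5049 bits.
Huffman merges: 3/100+7/200→13/200; 13/200+19/250→141/1000; 141/1000+23/125→13/40; 43/200+9/40→11/25; 47/200+13/40→14/25; 11/25+14/25→1. L = 2531/1000 ≈ 2.5310.
L − H = 2.5310 − 2.5049 = 0.026 bits.

0.026 bits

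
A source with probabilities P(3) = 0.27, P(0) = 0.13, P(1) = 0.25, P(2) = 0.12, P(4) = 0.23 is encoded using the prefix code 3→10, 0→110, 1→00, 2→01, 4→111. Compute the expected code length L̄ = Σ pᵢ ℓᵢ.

L̄ = Σ pᵢ·ℓᵢ = 0.27·2 + 0.13·3 + 0.25·2 + 0.12·2 + 0.23·3 = 2.36 bits/symbol.

2.36 bits/symbol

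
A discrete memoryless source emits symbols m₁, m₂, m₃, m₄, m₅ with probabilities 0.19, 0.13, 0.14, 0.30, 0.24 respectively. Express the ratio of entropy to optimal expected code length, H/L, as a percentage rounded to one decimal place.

99.1%

Entropy H = −Σ p log₂ p ≈ 2.2502 bits.
Huffman merges: 13/100+7/50→27/100; 19/100+6/25→43/100; 27/100+3/10→57/100; 43/100+57/100→1. L = 227/100 ≈ 2.2700.
Efficiency = H/L = 2.2502/2.2700 = 99.1%.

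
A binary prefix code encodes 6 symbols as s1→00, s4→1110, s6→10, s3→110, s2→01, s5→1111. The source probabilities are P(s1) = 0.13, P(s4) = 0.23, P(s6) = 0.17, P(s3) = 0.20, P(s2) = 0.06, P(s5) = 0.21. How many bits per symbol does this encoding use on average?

L̄ = Σ pᵢ·ℓᵢ = 0.13·2 + 0.23·4 + 0.17·2 + 0.20·3 + 0.06·2 + 0.21·4 = 3.08 bits/symbol.

3.08 bits/symbol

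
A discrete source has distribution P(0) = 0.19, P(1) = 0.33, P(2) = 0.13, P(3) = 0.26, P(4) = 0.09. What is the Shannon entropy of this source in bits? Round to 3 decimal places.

2.184 bits

H = −Σ pᵢ log₂ pᵢ.
−0.19·log₂(0.19) = 0.4552
−0.33·log₂(0.33) = 0.5278
−0.13·log₂(0.13) = 0.3826
−0.26·log₂(0.26) = 0.5053
−0.09·log₂(0.09) = 0.3127
Sum ≈ 2.1836 → 2.184 bits.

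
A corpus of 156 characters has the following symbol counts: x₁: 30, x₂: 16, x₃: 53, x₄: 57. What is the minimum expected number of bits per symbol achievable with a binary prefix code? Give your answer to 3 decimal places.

1.929 bits/symbol

Probabilities are the counts divided by 156.
Repeatedly combine the two least-probable nodes; the expected code length is the sum of the merged weights.
merge 4/39 + 5/26 → 23/78
merge 23/78 + 53/156 → 33/52
merge 19/52 + 33/52 → 1
L = 23/78 + 33/52 + 1 = 301/156 ≈ 1.929 bits/symbol.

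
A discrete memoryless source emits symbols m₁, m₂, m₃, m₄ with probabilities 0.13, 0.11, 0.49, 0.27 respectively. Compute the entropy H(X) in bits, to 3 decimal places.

H = −Σ pᵢ log₂ pᵢ.
−0.13·log₂(0.13) = 0.3826
−0.11·log₂(0.11) = 0.3503
−0.49·log₂(0.49) = 0.5043
−0.27·log₂(0.27) = 0.5100
Sum ≈ 1.7472 → 1.747 bits.

1.747 bits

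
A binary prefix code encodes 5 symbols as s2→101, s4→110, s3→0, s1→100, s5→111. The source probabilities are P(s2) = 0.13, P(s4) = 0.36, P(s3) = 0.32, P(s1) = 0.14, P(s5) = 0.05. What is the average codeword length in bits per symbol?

2.36 bits/symbol

L̄ = Σ pᵢ·ℓᵢ = 0.13·3 + 0.36·3 + 0.32·1 + 0.14·3 + 0.05·3 = 2.36 bits/symbol.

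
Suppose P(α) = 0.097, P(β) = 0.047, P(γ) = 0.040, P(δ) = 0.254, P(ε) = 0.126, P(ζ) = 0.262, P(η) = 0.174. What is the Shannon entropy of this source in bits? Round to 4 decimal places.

H = −Σ pᵢ log₂ pᵢ.
−0.097·log₂(0.097) = 0.3265
−0.047·log₂(0.047) = 0.2073
−0.040·log₂(0.040) = 0.1858
−0.254·log₂(0.254) = 0.5022
−0.126·log₂(0.126) = 0.3766
−0.262·log₂(0.262) = 0.5063
−0.174·log₂(0.174) = 0.4390
Sum ≈ 2.5436 → 2.5436 bits.

2.5436 bits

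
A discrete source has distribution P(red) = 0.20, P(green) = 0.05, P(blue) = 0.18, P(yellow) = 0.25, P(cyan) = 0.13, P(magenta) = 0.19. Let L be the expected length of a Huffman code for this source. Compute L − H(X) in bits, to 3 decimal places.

Entropy H = −Σ p log₂ p ≈ 2.4637 bits.
Huffman merges: 1/20+13/100→9/50; 9/50+9/50→9/25; 19/100+1/5→39/100; 1/4+9/25→61/100; 39/100+61/100→1. L = 127/50 ≈ 2.5400.
L − H = 2.5400 − 2.4637 = 0.076 bits.

0.076 bits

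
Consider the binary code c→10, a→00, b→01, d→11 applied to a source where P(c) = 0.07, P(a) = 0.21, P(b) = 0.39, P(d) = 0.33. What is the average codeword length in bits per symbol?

2 bits/symbol

L̄ = Σ pᵢ·ℓᵢ = 0.07·2 + 0.21·2 + 0.39·2 + 0.33·2 = 2 bits/symbol.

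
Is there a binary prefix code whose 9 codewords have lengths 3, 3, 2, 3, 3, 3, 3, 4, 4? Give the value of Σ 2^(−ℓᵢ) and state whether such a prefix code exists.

With common denominator 2^4 = 16: Σ 2^(−ℓᵢ) = 2/16 + 2/16 + 4/16 + 2/16 + 2/16 + 2/16 + 2/16 + 1/16 + 1/16 = 18/16 = 1.125.
Kraft's inequality requires Σ ≤ 1; here Σ = 1.125 > 1, so no such prefix code exists.

1.125; no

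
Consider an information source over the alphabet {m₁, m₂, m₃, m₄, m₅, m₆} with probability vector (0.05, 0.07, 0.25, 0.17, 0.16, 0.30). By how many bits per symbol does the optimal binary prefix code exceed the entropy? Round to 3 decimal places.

Entropy H = −Σ p log₂ p ≈ 2.3633 bits.
Huffman merges: 1/20+7/100→3/25; 3/25+4/25→7/25; 17/100+1/4→21/50; 7/25+3/10→29/50; 21/50+29/50→1. L = 12/5 ≈ 2.4000.
L − H = 2.4000 − 2.3633 = 0.037 bits.

0.037 bits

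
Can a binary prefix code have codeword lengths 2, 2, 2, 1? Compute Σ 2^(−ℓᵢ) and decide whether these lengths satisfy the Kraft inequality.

1.25; no

With common denominator 2^2 = 4: Σ 2^(−ℓᵢ) = 1/4 + 1/4 + 1/4 + 2/4 = 5/4 = 1.25.
Kraft's inequality requires Σ ≤ 1; here Σ = 1.25 > 1, so no such prefix code exists.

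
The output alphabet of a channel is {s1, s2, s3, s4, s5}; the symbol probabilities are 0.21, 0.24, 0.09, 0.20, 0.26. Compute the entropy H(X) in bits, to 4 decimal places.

H = −Σ pᵢ log₂ pᵢ.
−0.21·log₂(0.21) = 0.4728
−0.24·log₂(0.24) = 0.4941
−0.09·log₂(0.09) = 0.3127
−0.20·log₂(0.20) = 0.4644
−0.26·log₂(0.26) = 0.5053
Sum ≈ 2.2493 → 2.2493 bits.

2.2493 bits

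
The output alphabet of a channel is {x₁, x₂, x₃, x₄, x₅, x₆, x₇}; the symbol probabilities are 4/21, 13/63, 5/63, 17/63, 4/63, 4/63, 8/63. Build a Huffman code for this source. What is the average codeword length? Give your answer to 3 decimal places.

Repeatedly combine the two least-probable nodes; the expected code length is the sum of the merged weights.
merge 4/63 + 4/63 → 8/63
merge 5/63 + 8/63 → 13/63
merge 8/63 + 4/21 → 20/63
merge 13/63 + 13/63 → 26/63
merge 17/63 + 20/63 → 37/63
merge 26/63 + 37/63 → 1
L = 8/63 + 13/63 + 20/63 + 26/63 + 37/63 + 1 = 167/63 ≈ 2.651 bits/symbol.

2.651 bits/symbol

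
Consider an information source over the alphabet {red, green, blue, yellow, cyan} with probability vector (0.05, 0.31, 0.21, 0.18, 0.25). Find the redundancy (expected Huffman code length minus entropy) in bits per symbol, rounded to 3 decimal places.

Entropy H = −Σ p log₂ p ≈ 2.1580 bits.
Huffman merges: 1/20+9/50→23/100; 21/100+23/100→11/25; 1/4+31/100→14/25; 11/25+14/25→1. L = 223/100 ≈ 2.2300.
L − H = 2.2300 − 2.1580 = 0.072 bits.

0.072 bits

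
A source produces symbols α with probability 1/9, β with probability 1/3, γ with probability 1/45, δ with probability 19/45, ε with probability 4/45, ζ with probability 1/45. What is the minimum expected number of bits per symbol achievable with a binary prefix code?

Repeatedly combine the two least-probable nodes; the expected code length is the sum of the merged weights.
merge 1/45 + 1/45 → 2/45
merge 2/45 + 4/45 → 2/15
merge 1/9 + 2/15 → 11/45
merge 11/45 + 1/3 → 26/45
merge 19/45 + 26/45 → 1
L = 2/45 + 2/15 + 11/45 + 26/45 + 1 = 2 bits/symbol.

2 bits/symbol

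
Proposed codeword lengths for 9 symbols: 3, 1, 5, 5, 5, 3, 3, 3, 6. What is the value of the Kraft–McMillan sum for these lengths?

1.109375

With common denominator 2^6 = 64: Σ 2^(−ℓᵢ) = 8/64 + 32/64 + 2/64 + 2/64 + 2/64 + 8/64 + 8/64 + 8/64 + 1/64 = 71/64 = 1.109375.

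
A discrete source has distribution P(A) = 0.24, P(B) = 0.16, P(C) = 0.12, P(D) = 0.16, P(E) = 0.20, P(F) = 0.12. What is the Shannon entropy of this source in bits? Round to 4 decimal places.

2.5387 bits

H = −Σ pᵢ log₂ pᵢ.
−0.24·log₂(0.24) = 0.4941
−0.16·log₂(0.16) = 0.4230
−0.12·log₂(0.12) = 0.3671
−0.16·log₂(0.16) = 0.4230
−0.20·log₂(0.20) = 0.4644
−0.12·log₂(0.12) = 0.3671
Sum ≈ 2.5387 → 2.5387 bits.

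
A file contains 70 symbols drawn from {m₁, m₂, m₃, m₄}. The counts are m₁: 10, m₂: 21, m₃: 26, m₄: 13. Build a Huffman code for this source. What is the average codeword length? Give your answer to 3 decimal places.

1.957 bits/symbol

Probabilities are the counts divided by 70.
Repeatedly combine the two least-probable nodes; the expected code length is the sum of the merged weights.
merge 1/7 + 13/70 → 23/70
merge 3/10 + 23/70 → 22/35
merge 13/35 + 22/35 → 1
L = 23/70 + 22/35 + 1 = 137/70 ≈ 1.957 bits/symbol.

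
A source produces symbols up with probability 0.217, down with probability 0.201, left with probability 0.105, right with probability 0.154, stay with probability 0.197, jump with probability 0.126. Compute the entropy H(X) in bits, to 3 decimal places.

2.539 bits

H = −Σ pᵢ log₂ pᵢ.
−0.217·log₂(0.217) = 0.4783
−0.201·log₂(0.201) = 0.4653
−0.105·log₂(0.105) = 0.3414
−0.154·log₂(0.154) = 0.4156
−0.197·log₂(0.197) = 0.4617
−0.126·log₂(0.126) = 0.3766
Sum ≈ 2.5389 → 2.539 bits.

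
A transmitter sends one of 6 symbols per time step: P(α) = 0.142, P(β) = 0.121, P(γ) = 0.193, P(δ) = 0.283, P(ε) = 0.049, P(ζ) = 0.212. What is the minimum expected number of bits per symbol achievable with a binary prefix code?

2.482 bits/symbol

Repeatedly combine the two least-probable nodes; the expected code length is the sum of the merged weights.
merge 49/1000 + 121/1000 → 17/100
merge 71/500 + 17/100 → 39/125
merge 193/1000 + 53/250 → 81/200
merge 283/1000 + 39/125 → 119/200
merge 81/200 + 119/200 → 1
L = 17/100 + 39/125 + 81/200 + 119/200 + 1 = 1241/500 = 2.482 bits/symbol.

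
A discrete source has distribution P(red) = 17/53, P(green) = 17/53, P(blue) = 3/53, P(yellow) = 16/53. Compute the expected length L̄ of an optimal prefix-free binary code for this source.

2 bits/symbol

Repeatedly combine the two least-probable nodes; the expected code length is the sum of the merged weights.
merge 3/53 + 16/53 → 19/53
merge 17/53 + 17/53 → 34/53
merge 19/53 + 34/53 → 1
L = 19/53 + 34/53 + 1 = 2 bits/symbol.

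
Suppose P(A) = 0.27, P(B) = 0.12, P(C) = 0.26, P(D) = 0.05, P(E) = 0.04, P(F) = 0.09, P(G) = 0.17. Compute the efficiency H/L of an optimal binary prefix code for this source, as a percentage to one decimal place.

98.9%

Entropy H = −Σ p log₂ p ≈ 2.5315 bits.
Huffman merges: 1/25+1/20→9/100; 9/100+9/100→9/50; 3/25+17/100→29/100; 9/50+13/50→11/25; 27/100+29/100→14/25; 11/25+14/25→1. L = 64/25 ≈ 2.5600.
Efficiency = H/L = 2.5315/2.5600 = 98.9%.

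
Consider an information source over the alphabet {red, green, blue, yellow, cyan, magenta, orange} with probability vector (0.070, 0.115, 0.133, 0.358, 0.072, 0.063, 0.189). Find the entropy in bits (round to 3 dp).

2.524 bits

H = −Σ pᵢ log₂ pᵢ.
−0.070·log₂(0.070) = 0.2686
−0.115·log₂(0.115) = 0.3588
−0.133·log₂(0.133) = 0.3871
−0.358·log₂(0.358) = 0.5305
−0.072·log₂(0.072) = 0.2733
−0.063·log₂(0.063) = 0.2513
−0.189·log₂(0.189) = 0.4543
Sum ≈ 2.5239 → 2.524 bits.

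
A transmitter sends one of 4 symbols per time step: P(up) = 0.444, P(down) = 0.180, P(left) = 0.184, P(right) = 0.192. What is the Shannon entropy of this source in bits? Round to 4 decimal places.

1.8719 bits

H = −Σ pᵢ log₂ pᵢ.
−0.444·log₂(0.444) = 0.5201
−0.180·log₂(0.180) = 0.4453
−0.184·log₂(0.184) = 0.4494
−0.192·log₂(0.192) = 0.4571
Sum ≈ 1.8719 → 1.8719 bits.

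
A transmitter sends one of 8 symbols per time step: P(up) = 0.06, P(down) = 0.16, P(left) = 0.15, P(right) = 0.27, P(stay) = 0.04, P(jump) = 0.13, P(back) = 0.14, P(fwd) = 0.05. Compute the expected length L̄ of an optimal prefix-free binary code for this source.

Repeatedly combine the two least-probable nodes; the expected code length is the sum of the merged weights.
merge 1/25 + 1/20 → 9/100
merge 3/50 + 9/100 → 3/20
merge 13/100 + 7/50 → 27/100
merge 3/20 + 3/20 → 3/10
merge 4/25 + 27/100 → 43/100
merge 27/100 + 3/10 → 57/100
merge 43/100 + 57/100 → 1
L = 9/100 + 3/20 + 27/100 + 3/10 + 43/100 + 57/100 + 1 = 281/100 = 2.81 bits/symbol.

2.81 bits/symbol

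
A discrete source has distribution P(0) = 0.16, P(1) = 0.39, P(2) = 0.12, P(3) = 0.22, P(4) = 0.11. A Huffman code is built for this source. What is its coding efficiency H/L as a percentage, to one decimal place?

Entropy H = −Σ p log₂ p ≈ 2.1507 bits.
Huffman merges: 11/100+3/25→23/100; 4/25+11/50→19/50; 23/100+19/50→61/100; 39/100+61/100→1. L = 111/50 ≈ 2.2200.
Efficiency = H/L = 2.1507/2.2200 = 96.9%.

96.9%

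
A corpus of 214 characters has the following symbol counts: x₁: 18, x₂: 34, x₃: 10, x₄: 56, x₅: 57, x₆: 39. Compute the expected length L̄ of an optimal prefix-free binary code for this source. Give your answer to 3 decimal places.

2.421 bits/symbol

Probabilities are the counts divided by 214.
Repeatedly combine the two least-probable nodes; the expected code length is the sum of the merged weights.
merge 5/107 + 9/107 → 14/107
merge 14/107 + 17/107 → 31/107
merge 39/214 + 28/107 → 95/214
merge 57/214 + 31/107 → 119/214
merge 95/214 + 119/214 → 1
L = 14/107 + 31/107 + 95/214 + 119/214 + 1 = 259/107 ≈ 2.421 bits/symbol.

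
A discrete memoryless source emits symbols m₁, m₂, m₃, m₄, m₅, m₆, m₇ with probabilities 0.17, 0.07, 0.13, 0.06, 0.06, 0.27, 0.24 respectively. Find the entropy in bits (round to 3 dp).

H = −Σ pᵢ log₂ pᵢ.
−0.17·log₂(0.17) = 0.4346
−0.07·log₂(0.07) = 0.2686
−0.13·log₂(0.13) = 0.3826
−0.06·log₂(0.06) = 0.2435
−0.06·log₂(0.06) = 0.2435
−0.27·log₂(0.27) = 0.5100
−0.24·log₂(0.24) = 0.4941
Sum ≈ 2.5770 → 2.577 bits.

2.577 bits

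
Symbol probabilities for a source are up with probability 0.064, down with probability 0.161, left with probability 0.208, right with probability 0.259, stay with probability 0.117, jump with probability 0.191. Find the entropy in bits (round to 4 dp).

H = −Σ pᵢ log₂ pᵢ.
−0.064·log₂(0.064) = 0.2538
−0.161·log₂(0.161) = 0.4242
−0.208·log₂(0.208) = 0.4712
−0.259·log₂(0.259) = 0.5048
−0.117·log₂(0.117) = 0.3622
−0.191·log₂(0.191) = 0.4562
Sum ≈ 2.4723 → 2.4723 bits.

2.4723 bits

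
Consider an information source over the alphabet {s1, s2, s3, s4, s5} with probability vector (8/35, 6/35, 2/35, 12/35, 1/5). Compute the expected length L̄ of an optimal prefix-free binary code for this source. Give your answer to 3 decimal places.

2.229 bits/symbol

Repeatedly combine the two least-probable nodes; the expected code length is the sum of the merged weights.
merge 2/35 + 6/35 → 8/35
merge 1/5 + 8/35 → 3/7
merge 8/35 + 12/35 → 4/7
merge 3/7 + 4/7 → 1
L = 8/35 + 3/7 + 4/7 + 1 = 78/35 ≈ 2.229 bits/symbol.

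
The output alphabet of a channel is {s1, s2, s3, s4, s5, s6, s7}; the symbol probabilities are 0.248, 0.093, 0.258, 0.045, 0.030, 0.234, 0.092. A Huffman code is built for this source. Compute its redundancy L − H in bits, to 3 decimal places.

Entropy H = −Σ p log₂ p ≈ 2.4819 bits.
Huffman merges: 3/100+9/200→3/40; 3/40+23/250→167/1000; 93/1000+167/1000→13/50; 117/500+31/125→241/500; 129/500+13/50→259/500; 241/500+259/500→1. L = 1251/500 ≈ 2.5020.
L − H = 2.5020 − 2.4819 = 0.020 bits.

0.020 bits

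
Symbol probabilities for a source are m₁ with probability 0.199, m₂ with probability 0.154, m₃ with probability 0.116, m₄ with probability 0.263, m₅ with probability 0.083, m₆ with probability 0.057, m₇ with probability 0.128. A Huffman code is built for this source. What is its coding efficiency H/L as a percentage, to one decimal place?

99.3%

Entropy H = −Σ p log₂ p ≈ 2.6596 bits.
Huffman merges: 57/1000+83/1000→7/50; 29/250+16/125→61/250; 7/50+77/500→147/500; 199/1000+61/250→443/1000; 263/1000+147/500→557/1000; 443/1000+557/1000→1. L = 1339/500 ≈ 2.6780.
Efficiency = H/L = 2.6596/2.6780 = 99.3%.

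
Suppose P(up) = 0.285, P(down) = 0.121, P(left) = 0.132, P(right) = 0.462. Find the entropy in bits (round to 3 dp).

1.785 bits

H = −Σ pᵢ log₂ pᵢ.
−0.285·log₂(0.285) = 0.5161
−0.121·log₂(0.121) = 0.3687
−0.132·log₂(0.132) = 0.3856
−0.462·log₂(0.462) = 0.5147
Sum ≈ 1.7851 → 1.785 bits.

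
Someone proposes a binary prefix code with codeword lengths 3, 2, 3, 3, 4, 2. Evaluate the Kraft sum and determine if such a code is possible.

With common denominator 2^4 = 16: Σ 2^(−ℓᵢ) = 2/16 + 4/16 + 2/16 + 2/16 + 1/16 + 4/16 = 15/16 = 0.9375.
Kraft's inequality requires Σ ≤ 1; here Σ = 0.9375 ≤ 1, so such a prefix code exists.

0.9375; yes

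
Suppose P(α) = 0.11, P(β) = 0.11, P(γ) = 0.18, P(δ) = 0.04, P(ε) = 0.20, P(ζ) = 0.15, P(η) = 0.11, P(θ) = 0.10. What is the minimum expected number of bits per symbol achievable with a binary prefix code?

Repeatedly combine the two least-probable nodes; the expected code length is the sum of the merged weights.
merge 1/25 + 1/10 → 7/50
merge 11/100 + 11/100 → 11/50
merge 11/100 + 7/50 → 1/4
merge 3/20 + 9/50 → 33/100
merge 1/5 + 11/50 → 21/50
merge 1/4 + 33/100 → 29/50
merge 21/50 + 29/50 → 1
L = 7/50 + 11/50 + 1/4 + 33/100 + 21/50 + 29/50 + 1 = 147/50 = 2.94 bits/symbol.

2.94 bits/symbol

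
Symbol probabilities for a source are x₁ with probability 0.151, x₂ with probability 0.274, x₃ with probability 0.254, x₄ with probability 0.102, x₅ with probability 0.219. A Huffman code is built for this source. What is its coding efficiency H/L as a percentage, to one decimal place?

99.5%

Entropy H = −Σ p log₂ p ≈ 2.2415 bits.
Huffman merges: 51/500+151/1000→253/1000; 219/1000+253/1000→59/125; 127/500+137/500→66/125; 59/125+66/125→1. L = 2253/1000 ≈ 2.2530.
Efficiency = H/L = 2.2415/2.2530 = 99.5%.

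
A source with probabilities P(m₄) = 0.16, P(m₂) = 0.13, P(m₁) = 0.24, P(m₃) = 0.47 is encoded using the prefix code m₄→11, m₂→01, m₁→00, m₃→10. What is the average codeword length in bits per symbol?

L̄ = Σ pᵢ·ℓᵢ = 0.16·2 + 0.13·2 + 0.24·2 + 0.47·2 = 2 bits/symbol.

2 bits/symbol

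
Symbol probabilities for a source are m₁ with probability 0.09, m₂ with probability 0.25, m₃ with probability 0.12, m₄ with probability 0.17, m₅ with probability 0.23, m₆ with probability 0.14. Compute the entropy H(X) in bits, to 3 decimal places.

H = −Σ pᵢ log₂ pᵢ.
−0.09·log₂(0.09) = 0.3127
−0.25·log₂(0.25) = 0.5000
−0.12·log₂(0.12) = 0.3671
−0.17·log₂(0.17) = 0.4346
−0.23·log₂(0.23) = 0.4877
−0.14·log₂(0.14) = 0.3971
Sum ≈ 2.4991 → 2.499 bits.

2.499 bits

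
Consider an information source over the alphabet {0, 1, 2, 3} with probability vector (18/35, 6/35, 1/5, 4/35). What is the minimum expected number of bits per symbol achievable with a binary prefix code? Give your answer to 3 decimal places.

1.771 bits/symbol

Repeatedly combine the two least-probable nodes; the expected code length is the sum of the merged weights.
merge 4/35 + 6/35 → 2/7
merge 1/5 + 2/7 → 17/35
merge 17/35 + 18/35 → 1
L = 2/7 + 17/35 + 1 = 62/35 ≈ 1.771 bits/symbol.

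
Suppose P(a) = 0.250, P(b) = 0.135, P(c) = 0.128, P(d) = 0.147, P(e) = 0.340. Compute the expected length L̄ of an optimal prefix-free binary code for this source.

2.263 bits/symbol

Repeatedly combine the two least-probable nodes; the expected code length is the sum of the merged weights.
merge 16/125 + 27/200 → 263/1000
merge 147/1000 + 1/4 → 397/1000
merge 263/1000 + 17/50 → 603/1000
merge 397/1000 + 603/1000 → 1
L = 263/1000 + 397/1000 + 603/1000 + 1 = 2263/1000 = 2.263 bits/symbol.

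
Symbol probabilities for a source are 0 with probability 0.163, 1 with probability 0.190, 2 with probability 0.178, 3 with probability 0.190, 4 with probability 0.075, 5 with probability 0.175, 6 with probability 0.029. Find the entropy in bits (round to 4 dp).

2.6487 bits

H = −Σ pᵢ log₂ pᵢ.
−0.163·log₂(0.163) = 0.4266
−0.190·log₂(0.190) = 0.4552
−0.178·log₂(0.178) = 0.4432
−0.190·log₂(0.190) = 0.4552
−0.075·log₂(0.075) = 0.2803
−0.175·log₂(0.175) = 0.4401
−0.029·log₂(0.029) = 0.1481
Sum ≈ 2.6487 → 2.6487 bits.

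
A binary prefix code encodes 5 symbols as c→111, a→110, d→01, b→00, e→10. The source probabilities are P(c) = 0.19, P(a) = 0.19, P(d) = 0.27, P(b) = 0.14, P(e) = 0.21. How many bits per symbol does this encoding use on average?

2.38 bits/symbol

L̄ = Σ pᵢ·ℓᵢ = 0.19·3 + 0.19·3 + 0.27·2 + 0.14·2 + 0.21·2 = 2.38 bits/symbol.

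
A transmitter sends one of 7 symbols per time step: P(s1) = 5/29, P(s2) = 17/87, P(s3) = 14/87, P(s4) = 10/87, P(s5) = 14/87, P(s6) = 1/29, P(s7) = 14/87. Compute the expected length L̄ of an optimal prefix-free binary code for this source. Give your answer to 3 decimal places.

2.782 bits/symbol

Repeatedly combine the two least-probable nodes; the expected code length is the sum of the merged weights.
merge 1/29 + 10/87 → 13/87
merge 13/87 + 14/87 → 9/29
merge 14/87 + 14/87 → 28/87
merge 5/29 + 17/87 → 32/87
merge 9/29 + 28/87 → 55/87
merge 32/87 + 55/87 → 1
L = 13/87 + 9/29 + 28/87 + 32/87 + 55/87 + 1 = 242/87 ≈ 2.782 bits/symbol.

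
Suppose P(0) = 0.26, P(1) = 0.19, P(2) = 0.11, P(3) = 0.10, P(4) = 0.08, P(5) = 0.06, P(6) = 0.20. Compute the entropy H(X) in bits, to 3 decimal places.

H = −Σ pᵢ log₂ pᵢ.
−0.26·log₂(0.26) = 0.5053
−0.19·log₂(0.19) = 0.4552
−0.11·log₂(0.11) = 0.3503
−0.10·log₂(0.10) = 0.3322
−0.08·log₂(0.08) = 0.2915
−0.06·log₂(0.06) = 0.2435
−0.20·log₂(0.20) = 0.4644
Sum ≈ 2.6424 → 2.642 bits.

2.642 bits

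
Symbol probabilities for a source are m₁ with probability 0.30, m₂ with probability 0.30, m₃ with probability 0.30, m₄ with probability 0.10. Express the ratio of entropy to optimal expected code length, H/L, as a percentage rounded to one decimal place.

94.8%

Entropy H = −Σ p log₂ p ≈ 1.8955 bits.
Huffman merges: 1/10+3/10→2/5; 3/10+3/10→3/5; 2/5+3/5→1. L = 2 ≈ 2.0000.
Efficiency = H/L = 1.8955/2.0000 = 94.8%.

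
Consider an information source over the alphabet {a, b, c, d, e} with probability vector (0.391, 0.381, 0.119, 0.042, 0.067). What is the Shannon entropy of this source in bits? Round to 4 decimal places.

H = −Σ pᵢ log₂ pᵢ.
−0.391·log₂(0.391) = 0.5297
−0.381·log₂(0.381) = 0.5304
−0.119·log₂(0.119) = 0.3654
−0.042·log₂(0.042) = 0.1921
−0.067·log₂(0.067) = 0.2613
Sum ≈ 1.8789 → 1.8789 bits.

1.8789 bits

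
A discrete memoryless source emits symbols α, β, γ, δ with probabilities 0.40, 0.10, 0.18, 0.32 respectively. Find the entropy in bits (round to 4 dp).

1.8323 bits

H = −Σ pᵢ log₂ pᵢ.
−0.40·log₂(0.40) = 0.5288
−0.10·log₂(0.10) = 0.3322
−0.18·log₂(0.18) = 0.4453
−0.32·log₂(0.32) = 0.5260
Sum ≈ 1.8323 → 1.8323 bits.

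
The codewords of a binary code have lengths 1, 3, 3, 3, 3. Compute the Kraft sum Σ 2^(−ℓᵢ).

With common denominator 2^3 = 8: Σ 2^(−ℓᵢ) = 4/8 + 1/8 + 1/8 + 1/8 + 1/8 = 8/8 = 1.

1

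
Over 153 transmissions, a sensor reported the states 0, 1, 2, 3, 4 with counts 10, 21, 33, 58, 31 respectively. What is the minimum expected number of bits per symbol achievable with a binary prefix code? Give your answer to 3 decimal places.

Probabilities are the counts divided by 153.
Repeatedly combine the two least-probable nodes; the expected code length is the sum of the merged weights.
merge 10/153 + 7/51 → 31/153
merge 31/153 + 31/153 → 62/153
merge 11/51 + 58/153 → 91/153
merge 62/153 + 91/153 → 1
L = 31/153 + 62/153 + 91/153 + 1 = 337/153 ≈ 2.203 bits/symbol.

2.203 bits/symbol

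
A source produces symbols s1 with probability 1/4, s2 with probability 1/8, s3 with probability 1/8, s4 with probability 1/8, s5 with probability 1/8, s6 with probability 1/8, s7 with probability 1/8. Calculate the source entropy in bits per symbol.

Each probability is a power of 1/2, so log₂(1/p) is an integer.
H = Σ p·log₂(1/p) = 1/4·2 + 1/8·3 + 1/8·3 + 1/8·3 + 1/8·3 + 1/8·3 + 1/8·3 = 2.75 bits.

2.75 bits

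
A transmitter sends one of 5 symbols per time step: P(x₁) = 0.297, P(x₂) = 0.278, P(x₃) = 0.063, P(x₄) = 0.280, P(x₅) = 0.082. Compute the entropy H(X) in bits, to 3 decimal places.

2.095 bits

H = −Σ pᵢ log₂ pᵢ.
−0.297·log₂(0.297) = 0.5202
−0.278·log₂(0.278) = 0.5134
−0.063·log₂(0.063) = 0.2513
−0.280·log₂(0.280) = 0.5142
−0.082·log₂(0.082) = 0.2959
Sum ≈ 2.0950 → 2.095 bits.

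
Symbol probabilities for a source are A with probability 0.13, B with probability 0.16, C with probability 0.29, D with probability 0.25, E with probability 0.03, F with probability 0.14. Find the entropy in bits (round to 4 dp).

H = −Σ pᵢ log₂ pᵢ.
−0.13·log₂(0.13) = 0.3826
−0.16·log₂(0.16) = 0.4230
−0.29·log₂(0.29) = 0.5179
−0.25·log₂(0.25) = 0.5000
−0.03·log₂(0.03) = 0.1518
−0.14·log₂(0.14) = 0.3971
Sum ≈ 2.3724 → 2.3724 bits.

2.3724 bits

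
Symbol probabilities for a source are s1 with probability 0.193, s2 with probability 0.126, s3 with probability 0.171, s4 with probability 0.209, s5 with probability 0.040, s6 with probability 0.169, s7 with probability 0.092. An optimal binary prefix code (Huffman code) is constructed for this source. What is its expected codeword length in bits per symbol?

2.73 bits/symbol

Repeatedly combine the two least-probable nodes; the expected code length is the sum of the merged weights.
merge 1/25 + 23/250 → 33/250
merge 63/500 + 33/250 → 129/500
merge 169/1000 + 171/1000 → 17/50
merge 193/1000 + 209/1000 → 201/500
merge 129/500 + 17/50 → 299/500
merge 201/500 + 299/500 → 1
L = 33/250 + 129/500 + 17/50 + 201/500 + 299/500 + 1 = 273/100 = 2.73 bits/symbol.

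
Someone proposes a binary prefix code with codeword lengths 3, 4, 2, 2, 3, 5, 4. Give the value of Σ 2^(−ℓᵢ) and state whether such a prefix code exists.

0.90625; yes

With common denominator 2^5 = 32: Σ 2^(−ℓᵢ) = 4/32 + 2/32 + 8/32 + 8/32 + 4/32 + 1/32 + 2/32 = 29/32 = 0.90625.
Kraft's inequality requires Σ ≤ 1; here Σ = 0.90625 ≤ 1, so such a prefix code exists.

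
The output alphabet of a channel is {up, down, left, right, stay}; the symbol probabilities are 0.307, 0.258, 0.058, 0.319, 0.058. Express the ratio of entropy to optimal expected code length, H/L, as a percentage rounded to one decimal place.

Entropy H = −Σ p log₂ p ≈ 2.0296 bits.
Huffman merges: 29/500+29/500→29/250; 29/250+129/500→187/500; 307/1000+319/1000→313/500; 187/500+313/500→1. L = 529/250 ≈ 2.1160.
Efficiency = H/L = 2.0296/2.1160 = 95.9%.

95.9%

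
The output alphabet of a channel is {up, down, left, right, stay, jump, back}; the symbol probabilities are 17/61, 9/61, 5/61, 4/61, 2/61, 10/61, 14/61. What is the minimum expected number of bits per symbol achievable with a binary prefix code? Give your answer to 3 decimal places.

Repeatedly combine the two least-probable nodes; the expected code length is the sum of the merged weights.
merge 2/61 + 4/61 → 6/61
merge 5/61 + 6/61 → 11/61
merge 9/61 + 10/61 → 19/61
merge 11/61 + 14/61 → 25/61
merge 17/61 + 19/61 → 36/61
merge 25/61 + 36/61 → 1
L = 6/61 + 11/61 + 19/61 + 25/61 + 36/61 + 1 = 158/61 ≈ 2.590 bits/symbol.

2.590 bits/symbol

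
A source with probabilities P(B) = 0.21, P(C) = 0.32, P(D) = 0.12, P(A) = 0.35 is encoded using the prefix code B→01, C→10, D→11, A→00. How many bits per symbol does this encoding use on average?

2 bits/symbol

L̄ = Σ pᵢ·ℓᵢ = 0.21·2 + 0.32·2 + 0.12·2 + 0.35·2 = 2 bits/symbol.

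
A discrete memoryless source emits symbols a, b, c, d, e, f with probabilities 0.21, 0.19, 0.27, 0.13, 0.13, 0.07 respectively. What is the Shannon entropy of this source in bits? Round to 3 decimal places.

2.472 bits

H = −Σ pᵢ log₂ pᵢ.
−0.21·log₂(0.21) = 0.4728
−0.19·log₂(0.19) = 0.4552
−0.27·log₂(0.27) = 0.5100
−0.13·log₂(0.13) = 0.3826
−0.13·log₂(0.13) = 0.3826
−0.07·log₂(0.07) = 0.2686
Sum ≈ 2.4719 → 2.472 bits.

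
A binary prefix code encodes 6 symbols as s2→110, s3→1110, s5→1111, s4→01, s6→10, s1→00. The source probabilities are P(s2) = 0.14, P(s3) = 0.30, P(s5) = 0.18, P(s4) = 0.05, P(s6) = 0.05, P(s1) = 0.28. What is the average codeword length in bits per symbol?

L̄ = Σ pᵢ·ℓᵢ = 0.14·3 + 0.30·4 + 0.18·4 + 0.05·2 + 0.05·2 + 0.28·2 = 3.1 bits/symbol.

3.1 bits/symbol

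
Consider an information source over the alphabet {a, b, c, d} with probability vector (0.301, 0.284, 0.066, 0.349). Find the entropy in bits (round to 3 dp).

H = −Σ pᵢ log₂ pᵢ.
−0.301·log₂(0.301) = 0.5214
−0.284·log₂(0.284) = 0.5158
−0.066·log₂(0.066) = 0.2588
−0.349·log₂(0.349) = 0.5300
Sum ≈ 1.8260 → 1.826 bits.

1.826 bits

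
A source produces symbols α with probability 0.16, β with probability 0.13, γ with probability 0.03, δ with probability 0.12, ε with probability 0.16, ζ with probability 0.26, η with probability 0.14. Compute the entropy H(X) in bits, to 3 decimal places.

H = −Σ pᵢ log₂ pᵢ.
−0.16·log₂(0.16) = 0.4230
−0.13·log₂(0.13) = 0.3826
−0.03·log₂(0.03) = 0.1518
−0.12·log₂(0.12) = 0.3671
−0.16·log₂(0.16) = 0.4230
−0.26·log₂(0.26) = 0.5053
−0.14·log₂(0.14) = 0.3971
Sum ≈ 2.6499 → 2.650 bits.

2.650 bits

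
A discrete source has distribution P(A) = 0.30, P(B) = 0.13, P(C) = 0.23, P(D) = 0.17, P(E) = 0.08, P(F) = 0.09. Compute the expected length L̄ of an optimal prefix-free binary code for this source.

Repeatedly combine the two least-probable nodes; the expected code length is the sum of the merged weights.
merge 2/25 + 9/100 → 17/100
merge 13/100 + 17/100 → 3/10
merge 17/100 + 23/100 → 2/5
merge 3/10 + 3/10 → 3/5
merge 2/5 + 3/5 → 1
L = 17/100 + 3/10 + 2/5 + 3/5 + 1 = 247/100 = 2.47 bits/symbol.

2.47 bits/symbol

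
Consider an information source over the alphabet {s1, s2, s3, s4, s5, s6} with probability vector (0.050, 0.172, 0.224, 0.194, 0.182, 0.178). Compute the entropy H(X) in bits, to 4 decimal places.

2.4859 bits

H = −Σ pᵢ log₂ pᵢ.
−0.050·log₂(0.050) = 0.2161
−0.172·log₂(0.172) = 0.4368
−0.224·log₂(0.224) = 0.4835
−0.194·log₂(0.194) = 0.4590
−0.182·log₂(0.182) = 0.4474
−0.178·log₂(0.178) = 0.4432
Sum ≈ 2.4859 → 2.4859 bits.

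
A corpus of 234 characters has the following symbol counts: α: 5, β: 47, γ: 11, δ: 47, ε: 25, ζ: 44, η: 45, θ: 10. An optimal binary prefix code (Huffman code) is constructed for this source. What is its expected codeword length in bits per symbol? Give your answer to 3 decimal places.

Probabilities are the counts divided by 234.
Repeatedly combine the two least-probable nodes; the expected code length is the sum of the merged weights.
merge 5/234 + 5/117 → 5/78
merge 11/234 + 5/78 → 1/9
merge 25/234 + 1/9 → 17/78
merge 22/117 + 5/26 → 89/234
merge 47/234 + 47/234 → 47/117
merge 17/78 + 89/234 → 70/117
merge 47/117 + 70/117 → 1
L = 5/78 + 1/9 + 17/78 + 89/234 + 47/117 + 70/117 + 1 = 649/234 ≈ 2.774 bits/symbol.

2.774 bits/symbol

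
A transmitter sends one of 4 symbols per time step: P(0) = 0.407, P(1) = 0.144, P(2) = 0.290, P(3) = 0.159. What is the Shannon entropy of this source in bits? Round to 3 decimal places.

1.870 bits

H = −Σ pᵢ log₂ pᵢ.
−0.407·log₂(0.407) = 0.5278
−0.144·log₂(0.144) = 0.4026
−0.290·log₂(0.290) = 0.5179
−0.159·log₂(0.159) = 0.4218
Sum ≈ 1.8702 → 1.870 bits.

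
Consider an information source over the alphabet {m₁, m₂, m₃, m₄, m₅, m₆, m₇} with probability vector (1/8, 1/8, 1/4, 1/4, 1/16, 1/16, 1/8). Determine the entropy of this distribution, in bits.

2.625 bits

Each probability is a power of 1/2, so log₂(1/p) is an integer.
H = Σ p·log₂(1/p) = 1/8·3 + 1/8·3 + 1/4·2 + 1/4·2 + 1/16·4 + 1/16·4 + 1/8·3 = 2.625 bits.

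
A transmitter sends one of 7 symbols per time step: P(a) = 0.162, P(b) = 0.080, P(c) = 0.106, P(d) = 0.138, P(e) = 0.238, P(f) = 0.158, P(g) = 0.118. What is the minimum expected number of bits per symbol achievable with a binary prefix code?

2.762 bits/symbol

Repeatedly combine the two least-probable nodes; the expected code length is the sum of the merged weights.
merge 2/25 + 53/500 → 93/500
merge 59/500 + 69/500 → 32/125
merge 79/500 + 81/500 → 8/25
merge 93/500 + 119/500 → 53/125
merge 32/125 + 8/25 → 72/125
merge 53/125 + 72/125 → 1
L = 93/500 + 32/125 + 8/25 + 53/125 + 72/125 + 1 = 1381/500 = 2.762 bits/symbol.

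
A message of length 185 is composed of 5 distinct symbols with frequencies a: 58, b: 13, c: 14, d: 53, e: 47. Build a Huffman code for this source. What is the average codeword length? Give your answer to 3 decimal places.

2.146 bits/symbol

Probabilities are the counts divided by 185.
Repeatedly combine the two least-probable nodes; the expected code length is the sum of the merged weights.
merge 13/185 + 14/185 → 27/185
merge 27/185 + 47/185 → 2/5
merge 53/185 + 58/185 → 3/5
merge 2/5 + 3/5 → 1
L = 27/185 + 2/5 + 3/5 + 1 = 397/185 ≈ 2.146 bits/symbol.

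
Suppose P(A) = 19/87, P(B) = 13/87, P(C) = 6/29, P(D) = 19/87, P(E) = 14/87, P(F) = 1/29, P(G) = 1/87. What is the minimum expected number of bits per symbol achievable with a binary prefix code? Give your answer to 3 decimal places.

2.598 bits/symbol

Repeatedly combine the two least-probable nodes; the expected code length is the sum of the merged weights.
merge 1/87 + 1/29 → 4/87
merge 4/87 + 13/87 → 17/87
merge 14/87 + 17/87 → 31/87
merge 6/29 + 19/87 → 37/87
merge 19/87 + 31/87 → 50/87
merge 37/87 + 50/87 → 1
L = 4/87 + 17/87 + 31/87 + 37/87 + 50/87 + 1 = 226/87 ≈ 2.598 bits/symbol.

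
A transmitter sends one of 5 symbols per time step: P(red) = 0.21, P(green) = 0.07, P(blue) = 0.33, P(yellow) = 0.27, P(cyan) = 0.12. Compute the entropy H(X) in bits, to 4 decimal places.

2.1463 bits

H = −Σ pᵢ log₂ pᵢ.
−0.21·log₂(0.21) = 0.4728
−0.07·log₂(0.07) = 0.2686
−0.33·log₂(0.33) = 0.5278
−0.27·log₂(0.27) = 0.5100
−0.12·log₂(0.12) = 0.3671
Sum ≈ 2.1463 → 2.1463 bits.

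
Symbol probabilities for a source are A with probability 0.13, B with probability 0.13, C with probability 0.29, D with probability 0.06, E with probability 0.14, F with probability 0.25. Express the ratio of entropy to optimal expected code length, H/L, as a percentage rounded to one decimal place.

98.5%

Entropy H = −Σ p log₂ p ≈ 2.4238 bits.
Huffman merges: 3/50+13/100→19/100; 13/100+7/50→27/100; 19/100+1/4→11/25; 27/100+29/100→14/25; 11/25+14/25→1. L = 123/50 ≈ 2.4600.
Efficiency = H/L = 2.4238/2.4600 = 98.5%.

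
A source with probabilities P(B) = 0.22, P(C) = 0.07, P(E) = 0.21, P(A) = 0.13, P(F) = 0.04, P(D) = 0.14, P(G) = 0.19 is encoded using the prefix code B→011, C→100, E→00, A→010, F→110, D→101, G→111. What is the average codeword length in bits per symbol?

L̄ = Σ pᵢ·ℓᵢ = 0.22·3 + 0.07·3 + 0.21·2 + 0.13·3 + 0.04·3 + 0.14·3 + 0.19·3 = 2.79 bits/symbol.

2.79 bits/symbol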